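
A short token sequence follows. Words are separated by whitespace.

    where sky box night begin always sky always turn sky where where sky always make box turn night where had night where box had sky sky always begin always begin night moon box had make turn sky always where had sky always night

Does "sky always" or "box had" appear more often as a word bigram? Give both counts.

"sky always" (5 vs 2)

"sky always": 5 occurrences
"box had": 2 occurrences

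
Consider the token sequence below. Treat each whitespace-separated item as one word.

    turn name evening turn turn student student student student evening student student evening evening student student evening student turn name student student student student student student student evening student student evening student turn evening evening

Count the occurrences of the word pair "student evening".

5

Scanning the 34 overlapping bigram windows for "student evening":
  position 9–10: student evening
  position 12–13: student evening
  position 16–17: student evening
  position 27–28: student evening
  position 30–31: student evening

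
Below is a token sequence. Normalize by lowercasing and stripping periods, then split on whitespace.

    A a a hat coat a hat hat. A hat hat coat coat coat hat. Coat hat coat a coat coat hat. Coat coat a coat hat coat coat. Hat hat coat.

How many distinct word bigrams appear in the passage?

32 tokens → 31 bigram windows in total.
Repeated bigrams (each contributes count−1 duplicates):
  hat coat: 7
  coat coat: 5
  coat hat: 5
  a hat: 3
  coat a: 3
  hat hat: 3
  a a: 2
  a coat: 2
22 duplicate windows → 31 − 22 = 9 distinct.

9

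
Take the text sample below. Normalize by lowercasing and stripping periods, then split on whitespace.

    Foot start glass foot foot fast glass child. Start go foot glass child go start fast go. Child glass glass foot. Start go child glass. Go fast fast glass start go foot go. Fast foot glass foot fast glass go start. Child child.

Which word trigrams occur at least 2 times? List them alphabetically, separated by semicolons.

foot fast glass; go child glass; start go foot

Trigram counts meeting the condition (at least 2 times):
  foot fast glass: 2
  go child glass: 2
  start go foot: 2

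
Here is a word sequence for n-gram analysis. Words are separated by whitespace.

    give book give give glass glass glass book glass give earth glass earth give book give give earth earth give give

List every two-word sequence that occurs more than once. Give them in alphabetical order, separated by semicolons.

Bigram counts meeting the condition (more than once):
  book give: 2
  earth give: 2
  give book: 2
  give earth: 2
  give give: 3
  glass glass: 2

book give; earth give; give book; give earth; give give; glass glass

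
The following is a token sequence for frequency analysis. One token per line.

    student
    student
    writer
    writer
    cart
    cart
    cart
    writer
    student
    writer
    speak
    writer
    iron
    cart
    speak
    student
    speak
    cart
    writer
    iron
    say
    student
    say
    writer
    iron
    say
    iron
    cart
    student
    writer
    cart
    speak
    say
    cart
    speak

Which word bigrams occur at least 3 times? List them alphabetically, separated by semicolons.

cart speak; student writer; writer iron

Bigram counts meeting the condition (at least 3 times):
  cart speak: 3
  student writer: 3
  writer iron: 3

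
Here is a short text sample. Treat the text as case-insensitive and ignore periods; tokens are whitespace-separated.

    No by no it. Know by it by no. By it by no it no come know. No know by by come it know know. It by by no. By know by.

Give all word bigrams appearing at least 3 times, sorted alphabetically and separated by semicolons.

by no; it by; know by; no by

Bigram counts meeting the condition (at least 3 times):
  by no: 4
  it by: 3
  know by: 3
  no by: 3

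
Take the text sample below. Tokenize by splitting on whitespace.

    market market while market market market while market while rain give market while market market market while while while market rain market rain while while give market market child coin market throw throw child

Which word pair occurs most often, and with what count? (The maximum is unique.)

Bigram frequencies (highest first):
  market market: 6
  market while: 5
  while market: 4
  while while: 3
  give market: 2
  market rain: 2
  … (11 more, each ≤ 1)

"market market", 6 times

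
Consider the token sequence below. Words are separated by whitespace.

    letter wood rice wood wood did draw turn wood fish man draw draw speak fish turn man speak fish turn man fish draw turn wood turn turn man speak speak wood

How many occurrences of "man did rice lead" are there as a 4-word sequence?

0

Scanning the 28 overlapping 4-gram windows for "man did rice lead":
  (none found)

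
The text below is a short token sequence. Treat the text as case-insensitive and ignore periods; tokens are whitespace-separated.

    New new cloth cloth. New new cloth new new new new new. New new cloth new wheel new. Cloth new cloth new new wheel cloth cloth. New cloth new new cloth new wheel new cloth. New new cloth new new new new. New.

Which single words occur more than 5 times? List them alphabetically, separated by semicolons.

cloth; new

Unigram counts meeting the condition (more than 5 times):
  cloth: 12
  new: 28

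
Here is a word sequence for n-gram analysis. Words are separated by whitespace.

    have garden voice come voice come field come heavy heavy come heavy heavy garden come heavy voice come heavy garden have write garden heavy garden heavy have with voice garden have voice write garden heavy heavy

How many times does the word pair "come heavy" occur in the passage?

Scanning the 35 overlapping bigram windows for "come heavy":
  position 8–9: come heavy
  position 11–12: come heavy
  position 15–16: come heavy
  position 18–19: come heavy

4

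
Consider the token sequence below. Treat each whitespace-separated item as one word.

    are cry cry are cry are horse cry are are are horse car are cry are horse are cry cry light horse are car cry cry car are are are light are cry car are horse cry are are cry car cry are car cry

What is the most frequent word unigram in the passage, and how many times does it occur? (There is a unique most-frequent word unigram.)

Unigram frequencies (highest first):
  are: 18
  cry: 14
  car: 6
  horse: 5
  light: 2

"are", 18 times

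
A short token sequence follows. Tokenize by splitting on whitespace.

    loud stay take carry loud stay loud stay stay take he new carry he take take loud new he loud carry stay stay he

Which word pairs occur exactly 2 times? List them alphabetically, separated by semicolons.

stay stay; stay take

Bigram counts meeting the condition (exactly 2 times):
  stay stay: 2
  stay take: 2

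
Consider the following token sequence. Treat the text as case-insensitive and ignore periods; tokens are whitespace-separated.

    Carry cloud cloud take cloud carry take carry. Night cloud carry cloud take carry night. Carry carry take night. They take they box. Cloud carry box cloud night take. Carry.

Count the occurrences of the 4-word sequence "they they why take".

0

Scanning the 27 overlapping 4-gram windows for "they they why take":
  (none found)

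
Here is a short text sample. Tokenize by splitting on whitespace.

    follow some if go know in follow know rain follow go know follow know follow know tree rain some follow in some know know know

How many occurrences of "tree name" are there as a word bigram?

0

Scanning the 24 overlapping bigram windows for "tree name":
  (none found)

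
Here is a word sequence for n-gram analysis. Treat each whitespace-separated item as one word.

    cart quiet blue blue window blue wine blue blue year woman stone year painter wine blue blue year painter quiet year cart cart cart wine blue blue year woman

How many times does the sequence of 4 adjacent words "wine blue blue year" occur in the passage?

3

Scanning the 26 overlapping 4-gram windows for "wine blue blue year":
  position 7–10: wine blue blue year
  position 15–18: wine blue blue year
  position 25–28: wine blue blue year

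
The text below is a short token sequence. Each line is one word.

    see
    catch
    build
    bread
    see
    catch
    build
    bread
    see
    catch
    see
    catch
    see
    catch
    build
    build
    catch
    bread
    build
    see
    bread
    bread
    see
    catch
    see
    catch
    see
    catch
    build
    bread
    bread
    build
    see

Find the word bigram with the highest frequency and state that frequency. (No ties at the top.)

"see catch", 8 times

Bigram frequencies (highest first):
  see catch: 8
  catch build: 4
  catch see: 4
  build bread: 3
  bread see: 3
  bread build: 2
  … (6 more, each ≤ 2)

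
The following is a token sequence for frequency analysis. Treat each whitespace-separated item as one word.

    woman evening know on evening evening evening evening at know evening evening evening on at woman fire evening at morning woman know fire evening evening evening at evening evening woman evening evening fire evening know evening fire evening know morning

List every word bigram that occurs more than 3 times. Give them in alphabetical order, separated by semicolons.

Bigram counts meeting the condition (more than 3 times):
  evening evening: 9
  fire evening: 4

evening evening; fire evening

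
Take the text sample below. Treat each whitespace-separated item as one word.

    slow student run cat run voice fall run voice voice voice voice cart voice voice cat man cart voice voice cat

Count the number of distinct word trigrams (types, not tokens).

21 tokens → 19 trigram windows in total.
Repeated trigrams (each contributes count−1 duplicates):
  cart voice voice: 2
  voice voice cat: 2
  voice voice voice: 2
3 duplicate windows → 19 − 3 = 16 distinct.

16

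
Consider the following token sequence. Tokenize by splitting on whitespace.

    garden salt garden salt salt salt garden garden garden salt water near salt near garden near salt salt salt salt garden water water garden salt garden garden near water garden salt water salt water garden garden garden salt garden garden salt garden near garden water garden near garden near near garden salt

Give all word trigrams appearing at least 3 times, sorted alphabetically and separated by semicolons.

Trigram counts meeting the condition (at least 3 times):
  garden garden salt: 3
  garden salt garden: 4
  salt garden garden: 3
  salt salt salt: 3

garden garden salt; garden salt garden; salt garden garden; salt salt salt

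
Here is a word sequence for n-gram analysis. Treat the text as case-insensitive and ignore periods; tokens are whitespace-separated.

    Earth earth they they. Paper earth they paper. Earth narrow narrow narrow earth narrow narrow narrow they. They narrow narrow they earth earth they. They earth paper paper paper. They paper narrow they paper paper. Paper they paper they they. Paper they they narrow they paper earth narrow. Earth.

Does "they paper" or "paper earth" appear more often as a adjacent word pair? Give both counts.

"they paper": 7 occurrences
"paper earth": 3 occurrences

"they paper" (7 vs 3)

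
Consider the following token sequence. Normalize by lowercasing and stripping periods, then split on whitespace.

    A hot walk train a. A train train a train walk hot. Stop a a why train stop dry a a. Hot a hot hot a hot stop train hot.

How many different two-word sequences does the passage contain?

20

30 tokens → 29 bigram windows in total.
Repeated bigrams (each contributes count−1 duplicates):
  a hot: 4
  a a: 3
  a train: 2
  hot a: 2
  hot stop: 2
  train a: 2
9 duplicate windows → 29 − 9 = 20 distinct.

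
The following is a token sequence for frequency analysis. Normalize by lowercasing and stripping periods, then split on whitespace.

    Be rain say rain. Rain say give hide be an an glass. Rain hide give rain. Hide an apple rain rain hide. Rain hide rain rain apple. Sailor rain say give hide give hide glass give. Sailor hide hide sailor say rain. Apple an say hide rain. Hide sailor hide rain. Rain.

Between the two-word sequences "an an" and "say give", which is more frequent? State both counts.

"an an": 1 occurrence
"say give": 2 occurrences

"say give" (2 vs 1)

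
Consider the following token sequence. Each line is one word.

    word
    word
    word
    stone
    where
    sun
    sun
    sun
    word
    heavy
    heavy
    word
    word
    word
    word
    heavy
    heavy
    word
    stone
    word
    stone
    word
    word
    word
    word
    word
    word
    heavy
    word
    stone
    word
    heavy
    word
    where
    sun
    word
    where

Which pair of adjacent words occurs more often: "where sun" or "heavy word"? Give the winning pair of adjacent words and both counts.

"where sun": 2 occurrences
"heavy word": 4 occurrences

"heavy word" (4 vs 2)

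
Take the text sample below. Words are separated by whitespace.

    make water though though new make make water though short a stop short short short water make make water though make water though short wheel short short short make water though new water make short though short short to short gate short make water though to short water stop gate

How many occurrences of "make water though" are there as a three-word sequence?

Scanning the 48 overlapping trigram windows for "make water though":
  position 1–3: make water though
  position 7–9: make water though
  position 18–20: make water though
  position 21–23: make water though
  position 29–31: make water though
  position 43–45: make water though

6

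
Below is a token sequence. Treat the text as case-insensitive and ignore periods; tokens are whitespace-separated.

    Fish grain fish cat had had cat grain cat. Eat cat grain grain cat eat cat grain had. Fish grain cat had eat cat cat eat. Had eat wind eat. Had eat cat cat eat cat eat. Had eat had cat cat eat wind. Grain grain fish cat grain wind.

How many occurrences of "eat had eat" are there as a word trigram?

3

Scanning the 48 overlapping trigram windows for "eat had eat":
  position 26–28: eat had eat
  position 30–32: eat had eat
  position 37–39: eat had eat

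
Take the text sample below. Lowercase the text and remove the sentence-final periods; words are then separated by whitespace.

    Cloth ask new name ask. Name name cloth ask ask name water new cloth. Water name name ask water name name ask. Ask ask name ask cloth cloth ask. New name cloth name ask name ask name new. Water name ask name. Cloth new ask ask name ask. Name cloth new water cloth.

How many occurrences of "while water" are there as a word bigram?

Scanning the 52 overlapping bigram windows for "while water":
  (none found)

0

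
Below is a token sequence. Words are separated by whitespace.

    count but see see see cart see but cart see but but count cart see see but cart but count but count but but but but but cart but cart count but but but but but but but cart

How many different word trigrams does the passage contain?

39 tokens → 37 trigram windows in total.
Repeated trigrams (each contributes count−1 duplicates):
  but but but: 8
  but but cart: 2
  but cart but: 2
  but count but: 2
  cart see but: 2
  count but but: 2
  see but cart: 2
13 duplicate windows → 37 − 13 = 24 distinct.

24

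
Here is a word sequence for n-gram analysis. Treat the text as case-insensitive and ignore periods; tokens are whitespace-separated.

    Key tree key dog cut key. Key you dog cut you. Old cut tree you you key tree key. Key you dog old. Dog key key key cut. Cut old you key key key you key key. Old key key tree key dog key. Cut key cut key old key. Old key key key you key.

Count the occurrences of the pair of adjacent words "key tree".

Scanning the 55 overlapping bigram windows for "key tree":
  position 1–2: key tree
  position 17–18: key tree
  position 40–41: key tree

3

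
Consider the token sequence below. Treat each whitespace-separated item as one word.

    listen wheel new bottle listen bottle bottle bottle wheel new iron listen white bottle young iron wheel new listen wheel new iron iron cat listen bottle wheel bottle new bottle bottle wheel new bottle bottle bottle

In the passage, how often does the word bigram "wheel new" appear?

Scanning the 35 overlapping bigram windows for "wheel new":
  position 2–3: wheel new
  position 9–10: wheel new
  position 17–18: wheel new
  position 20–21: wheel new
  position 32–33: wheel new

5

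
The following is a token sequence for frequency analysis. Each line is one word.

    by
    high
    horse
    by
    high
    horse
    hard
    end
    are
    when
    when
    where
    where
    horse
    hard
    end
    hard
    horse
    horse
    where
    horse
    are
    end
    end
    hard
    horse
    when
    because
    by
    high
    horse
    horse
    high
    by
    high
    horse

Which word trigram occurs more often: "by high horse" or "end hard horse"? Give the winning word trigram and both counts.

"by high horse": 4 occurrences
"end hard horse": 2 occurrences

"by high horse" (4 vs 2)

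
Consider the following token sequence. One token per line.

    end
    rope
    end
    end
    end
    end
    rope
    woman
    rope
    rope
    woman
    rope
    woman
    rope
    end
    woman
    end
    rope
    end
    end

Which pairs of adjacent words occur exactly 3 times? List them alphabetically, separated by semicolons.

end rope; rope end; rope woman; woman rope

Bigram counts meeting the condition (exactly 3 times):
  end rope: 3
  rope end: 3
  rope woman: 3
  woman rope: 3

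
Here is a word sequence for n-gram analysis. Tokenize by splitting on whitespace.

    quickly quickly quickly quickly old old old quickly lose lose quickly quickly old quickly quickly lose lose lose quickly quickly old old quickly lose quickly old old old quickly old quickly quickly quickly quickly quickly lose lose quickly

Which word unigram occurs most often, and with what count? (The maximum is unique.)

Unigram frequencies (highest first):
  quickly: 20
  old: 10
  lose: 8

"quickly", 20 times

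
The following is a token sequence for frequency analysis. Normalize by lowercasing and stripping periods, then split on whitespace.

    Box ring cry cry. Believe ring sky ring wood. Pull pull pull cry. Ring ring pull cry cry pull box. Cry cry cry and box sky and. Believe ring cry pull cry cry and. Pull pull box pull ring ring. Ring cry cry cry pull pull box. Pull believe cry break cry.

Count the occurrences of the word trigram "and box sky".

1

Scanning the 50 overlapping trigram windows for "and box sky":
  position 24–26: and box sky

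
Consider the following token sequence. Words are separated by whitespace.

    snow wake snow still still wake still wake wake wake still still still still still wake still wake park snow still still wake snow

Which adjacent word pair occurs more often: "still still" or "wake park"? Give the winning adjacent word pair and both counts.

"still still": 6 occurrences
"wake park": 1 occurrence

"still still" (6 vs 1)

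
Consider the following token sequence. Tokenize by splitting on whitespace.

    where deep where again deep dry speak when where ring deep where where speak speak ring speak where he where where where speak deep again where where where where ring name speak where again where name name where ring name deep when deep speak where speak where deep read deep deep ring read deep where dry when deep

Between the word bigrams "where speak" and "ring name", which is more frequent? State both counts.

"where speak": 3 occurrences
"ring name": 2 occurrences

"where speak" (3 vs 2)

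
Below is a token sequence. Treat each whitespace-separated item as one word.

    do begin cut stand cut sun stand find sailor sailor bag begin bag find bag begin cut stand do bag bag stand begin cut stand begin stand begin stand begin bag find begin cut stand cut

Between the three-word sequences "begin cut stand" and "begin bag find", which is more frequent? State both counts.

"begin cut stand" (4 vs 2)

"begin cut stand": 4 occurrences
"begin bag find": 2 occurrences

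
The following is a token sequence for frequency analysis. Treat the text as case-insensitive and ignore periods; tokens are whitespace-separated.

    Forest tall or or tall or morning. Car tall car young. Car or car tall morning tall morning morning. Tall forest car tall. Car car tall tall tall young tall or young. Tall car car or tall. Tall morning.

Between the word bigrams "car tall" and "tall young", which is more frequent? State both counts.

"car tall": 4 occurrences
"tall young": 1 occurrence

"car tall" (4 vs 1)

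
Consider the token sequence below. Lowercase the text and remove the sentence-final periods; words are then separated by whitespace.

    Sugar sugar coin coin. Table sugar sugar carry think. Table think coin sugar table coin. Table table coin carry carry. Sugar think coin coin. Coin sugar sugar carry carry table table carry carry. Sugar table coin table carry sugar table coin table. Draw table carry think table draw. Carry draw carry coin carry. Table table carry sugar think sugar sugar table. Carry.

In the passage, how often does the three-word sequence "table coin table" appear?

3

Scanning the 60 overlapping trigram windows for "table coin table":
  position 14–16: table coin table
  position 35–37: table coin table
  position 40–42: table coin table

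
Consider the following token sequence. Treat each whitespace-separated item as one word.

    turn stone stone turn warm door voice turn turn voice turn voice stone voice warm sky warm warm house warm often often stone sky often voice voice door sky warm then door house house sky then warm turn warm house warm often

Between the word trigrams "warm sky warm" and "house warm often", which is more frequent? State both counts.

"warm sky warm": 1 occurrence
"house warm often": 2 occurrences

"house warm often" (2 vs 1)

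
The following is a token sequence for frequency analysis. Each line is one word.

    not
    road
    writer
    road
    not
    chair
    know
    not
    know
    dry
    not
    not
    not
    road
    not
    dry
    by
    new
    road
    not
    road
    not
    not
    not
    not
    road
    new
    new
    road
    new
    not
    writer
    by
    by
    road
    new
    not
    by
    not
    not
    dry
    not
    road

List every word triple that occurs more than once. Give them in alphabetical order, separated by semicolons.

not not not; not not road; not road not; road new not

Trigram counts meeting the condition (more than once):
  not not not: 3
  not not road: 2
  not road not: 2
  road new not: 2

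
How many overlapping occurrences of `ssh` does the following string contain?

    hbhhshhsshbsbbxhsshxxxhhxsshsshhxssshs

5

Sliding a length-3 window over the 38 characters (36 positions):
  position 8–10: ssh
  position 17–19: ssh
  position 26–28: ssh
  position 29–31: ssh
  position 35–37: ssh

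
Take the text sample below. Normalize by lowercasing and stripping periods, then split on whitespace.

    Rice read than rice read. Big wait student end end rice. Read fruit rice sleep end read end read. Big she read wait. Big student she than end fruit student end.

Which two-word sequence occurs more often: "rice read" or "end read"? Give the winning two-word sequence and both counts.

"rice read": 3 occurrences
"end read": 2 occurrences

"rice read" (3 vs 2)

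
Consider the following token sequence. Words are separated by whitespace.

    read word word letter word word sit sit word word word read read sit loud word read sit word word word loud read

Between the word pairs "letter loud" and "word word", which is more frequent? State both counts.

"letter loud": 0 occurrences
"word word": 6 occurrences

"word word" (6 vs 0)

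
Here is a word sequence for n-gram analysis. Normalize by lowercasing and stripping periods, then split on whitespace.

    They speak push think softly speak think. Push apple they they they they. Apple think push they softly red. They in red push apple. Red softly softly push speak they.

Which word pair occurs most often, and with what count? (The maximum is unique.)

Bigram frequencies (highest first):
  they they: 3
  think push: 2
  push apple: 2
  they speak: 1
  speak push: 1
  push think: 1
  … (19 more, each ≤ 1)

"they they", 3 times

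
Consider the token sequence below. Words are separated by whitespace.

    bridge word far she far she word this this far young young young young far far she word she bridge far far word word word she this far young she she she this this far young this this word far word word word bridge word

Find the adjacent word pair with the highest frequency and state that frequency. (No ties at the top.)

Bigram frequencies (highest first):
  word word: 4
  far she: 3
  this this: 3
  this far: 3
  far young: 3
  young young: 3
  … (17 more, each ≤ 2)

"word word", 4 times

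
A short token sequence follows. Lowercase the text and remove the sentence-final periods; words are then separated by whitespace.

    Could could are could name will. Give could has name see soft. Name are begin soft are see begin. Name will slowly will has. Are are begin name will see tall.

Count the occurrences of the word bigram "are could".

Scanning the 30 overlapping bigram windows for "are could":
  position 3–4: are could

1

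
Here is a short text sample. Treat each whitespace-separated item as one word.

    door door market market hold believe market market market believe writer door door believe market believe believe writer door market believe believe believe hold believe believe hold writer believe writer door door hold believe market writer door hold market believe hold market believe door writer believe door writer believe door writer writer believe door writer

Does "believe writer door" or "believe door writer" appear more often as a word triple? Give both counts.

"believe door writer" (4 vs 3)

"believe writer door": 3 occurrences
"believe door writer": 4 occurrences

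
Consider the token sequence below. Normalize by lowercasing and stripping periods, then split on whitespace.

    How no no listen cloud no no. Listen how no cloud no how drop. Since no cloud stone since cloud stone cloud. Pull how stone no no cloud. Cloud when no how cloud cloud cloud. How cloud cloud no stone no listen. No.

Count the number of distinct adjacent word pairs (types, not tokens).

43 tokens → 42 bigram windows in total.
Repeated bigrams (each contributes count−1 duplicates):
  cloud cloud: 4
  cloud no: 3
  no cloud: 3
  no listen: 3
  no no: 3
  cloud stone: 2
  how cloud: 2
  how no: 2
  … (2 more repeated)
16 duplicate windows → 42 − 16 = 26 distinct.

26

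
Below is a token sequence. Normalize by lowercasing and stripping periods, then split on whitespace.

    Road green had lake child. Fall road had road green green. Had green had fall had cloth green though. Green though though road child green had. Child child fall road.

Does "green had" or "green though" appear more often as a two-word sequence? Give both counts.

"green had" (4 vs 2)

"green had": 4 occurrences
"green though": 2 occurrences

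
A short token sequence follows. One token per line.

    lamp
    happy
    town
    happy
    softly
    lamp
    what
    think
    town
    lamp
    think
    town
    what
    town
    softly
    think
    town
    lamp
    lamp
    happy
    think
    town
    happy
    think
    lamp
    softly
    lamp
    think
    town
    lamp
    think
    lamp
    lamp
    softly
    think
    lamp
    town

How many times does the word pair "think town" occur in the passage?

5

Scanning the 36 overlapping bigram windows for "think town":
  position 8–9: think town
  position 11–12: think town
  position 16–17: think town
  position 21–22: think town
  position 28–29: think town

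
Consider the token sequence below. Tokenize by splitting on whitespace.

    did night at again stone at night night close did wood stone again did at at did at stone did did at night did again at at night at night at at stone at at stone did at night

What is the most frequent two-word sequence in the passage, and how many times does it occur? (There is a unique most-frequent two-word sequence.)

"at night", 5 times

Bigram frequencies (highest first):
  at night: 5
  did at: 4
  at at: 4
  night at: 3
  at stone: 3
  stone at: 2
  … (16 more, each ≤ 2)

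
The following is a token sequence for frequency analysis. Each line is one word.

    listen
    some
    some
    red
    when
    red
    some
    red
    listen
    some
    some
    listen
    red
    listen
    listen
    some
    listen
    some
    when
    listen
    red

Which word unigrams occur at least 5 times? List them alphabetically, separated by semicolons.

listen; red; some

Unigram counts meeting the condition (at least 5 times):
  listen: 7
  red: 5
  some: 7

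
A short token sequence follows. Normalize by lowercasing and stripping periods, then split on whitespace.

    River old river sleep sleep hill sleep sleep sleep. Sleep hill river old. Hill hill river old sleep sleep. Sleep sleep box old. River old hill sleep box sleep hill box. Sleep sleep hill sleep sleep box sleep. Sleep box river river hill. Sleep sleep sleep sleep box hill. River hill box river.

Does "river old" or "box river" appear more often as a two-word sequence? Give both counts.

"river old" (4 vs 2)

"river old": 4 occurrences
"box river": 2 occurrences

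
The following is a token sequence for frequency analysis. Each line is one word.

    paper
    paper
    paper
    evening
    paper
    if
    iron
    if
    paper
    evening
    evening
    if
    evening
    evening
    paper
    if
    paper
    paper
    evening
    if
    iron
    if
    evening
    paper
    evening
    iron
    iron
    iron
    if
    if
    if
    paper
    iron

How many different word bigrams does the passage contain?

33 tokens → 32 bigram windows in total.
Repeated bigrams (each contributes count−1 duplicates):
  paper evening: 4
  evening paper: 3
  if paper: 3
  iron if: 3
  paper paper: 3
  evening evening: 2
  evening if: 2
  if evening: 2
  … (4 more repeated)
18 duplicate windows → 32 − 18 = 14 distinct.

14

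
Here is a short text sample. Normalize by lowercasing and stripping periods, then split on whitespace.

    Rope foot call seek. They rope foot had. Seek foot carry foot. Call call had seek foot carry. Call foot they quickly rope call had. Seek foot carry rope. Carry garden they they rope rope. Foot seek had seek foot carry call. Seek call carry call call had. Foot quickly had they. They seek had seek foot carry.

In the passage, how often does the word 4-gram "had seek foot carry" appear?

5

Scanning the 55 overlapping 4-gram windows for "had seek foot carry":
  position 8–11: had seek foot carry
  position 15–18: had seek foot carry
  position 25–28: had seek foot carry
  position 38–41: had seek foot carry
  position 55–58: had seek foot carry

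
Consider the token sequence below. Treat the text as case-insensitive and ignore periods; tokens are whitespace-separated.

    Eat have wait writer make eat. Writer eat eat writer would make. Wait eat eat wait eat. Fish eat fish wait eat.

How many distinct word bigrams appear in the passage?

16

22 tokens → 21 bigram windows in total.
Repeated bigrams (each contributes count−1 duplicates):
  wait eat: 3
  eat eat: 2
  eat fish: 2
  eat writer: 2
5 duplicate windows → 21 − 5 = 16 distinct.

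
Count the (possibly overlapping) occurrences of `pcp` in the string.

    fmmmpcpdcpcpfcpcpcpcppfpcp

6

Sliding a length-3 window over the 26 characters (24 positions):
  position 5–7: pcp
  position 10–12: pcp
  position 15–17: pcp
  position 17–19: pcp
  position 19–21: pcp
  position 24–26: pcp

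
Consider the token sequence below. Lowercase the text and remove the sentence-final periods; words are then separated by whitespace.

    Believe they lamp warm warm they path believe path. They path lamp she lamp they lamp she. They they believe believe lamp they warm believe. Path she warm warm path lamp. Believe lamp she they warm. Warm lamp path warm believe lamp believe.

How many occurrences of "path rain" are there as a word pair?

Scanning the 42 overlapping bigram windows for "path rain":
  (none found)

0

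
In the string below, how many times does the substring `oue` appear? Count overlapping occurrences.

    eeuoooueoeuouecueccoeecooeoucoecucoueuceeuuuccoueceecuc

4

Sliding a length-3 window over the 55 characters (53 positions):
  position 6–8: oue
  position 12–14: oue
  position 35–37: oue
  position 47–49: oue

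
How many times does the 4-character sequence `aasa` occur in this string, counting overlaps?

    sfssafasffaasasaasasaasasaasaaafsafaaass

4

Sliding a length-4 window over the 40 characters (37 positions):
  position 11–14: aasa
  position 16–19: aasa
  position 21–24: aasa
  position 26–29: aasa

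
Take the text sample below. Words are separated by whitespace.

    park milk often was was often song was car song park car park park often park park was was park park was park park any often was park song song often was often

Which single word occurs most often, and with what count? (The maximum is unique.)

"park", 11 times

Unigram frequencies (highest first):
  park: 11
  was: 8
  often: 6
  song: 4
  car: 2
  milk: 1
  … (1 more, each ≤ 1)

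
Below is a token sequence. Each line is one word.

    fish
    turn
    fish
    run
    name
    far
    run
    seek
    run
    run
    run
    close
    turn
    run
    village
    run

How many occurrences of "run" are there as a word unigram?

7

Scanning the 16 tokens for "run":
  position 4: run
  position 7: run
  position 9: run
  position 10: run
  position 11: run
  position 14: run
  position 16: run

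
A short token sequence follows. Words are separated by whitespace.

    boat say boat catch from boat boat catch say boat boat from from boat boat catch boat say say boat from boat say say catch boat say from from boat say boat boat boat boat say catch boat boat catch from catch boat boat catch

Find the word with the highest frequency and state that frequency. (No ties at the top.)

Unigram frequencies (highest first):
  boat: 21
  say: 9
  catch: 8
  from: 7

"boat", 21 times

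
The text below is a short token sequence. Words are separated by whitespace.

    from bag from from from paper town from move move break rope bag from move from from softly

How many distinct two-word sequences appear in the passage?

18 tokens → 17 bigram windows in total.
Repeated bigrams (each contributes count−1 duplicates):
  from from: 3
  bag from: 2
  from move: 2
4 duplicate windows → 17 − 4 = 13 distinct.

13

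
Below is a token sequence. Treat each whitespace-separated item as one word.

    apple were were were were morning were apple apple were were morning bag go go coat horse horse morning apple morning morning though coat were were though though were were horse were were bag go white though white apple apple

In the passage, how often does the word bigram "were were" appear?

7

Scanning the 39 overlapping bigram windows for "were were":
  position 2–3: were were
  position 3–4: were were
  position 4–5: were were
  position 10–11: were were
  position 25–26: were were
  position 29–30: were were
  position 32–33: were were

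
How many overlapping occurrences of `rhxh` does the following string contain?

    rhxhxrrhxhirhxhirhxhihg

Sliding a length-4 window over the 23 characters (20 positions):
  position 1–4: rhxh
  position 7–10: rhxh
  position 12–15: rhxh
  position 17–20: rhxh

4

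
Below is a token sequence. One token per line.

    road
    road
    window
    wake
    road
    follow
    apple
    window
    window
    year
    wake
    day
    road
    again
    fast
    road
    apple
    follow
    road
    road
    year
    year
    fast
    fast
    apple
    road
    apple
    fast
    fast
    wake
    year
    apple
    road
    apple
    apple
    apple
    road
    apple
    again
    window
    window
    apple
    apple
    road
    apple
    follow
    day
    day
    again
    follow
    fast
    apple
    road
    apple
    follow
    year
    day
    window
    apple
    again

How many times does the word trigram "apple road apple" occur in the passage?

Scanning the 58 overlapping trigram windows for "apple road apple":
  position 25–27: apple road apple
  position 32–34: apple road apple
  position 36–38: apple road apple
  position 43–45: apple road apple
  position 52–54: apple road apple

5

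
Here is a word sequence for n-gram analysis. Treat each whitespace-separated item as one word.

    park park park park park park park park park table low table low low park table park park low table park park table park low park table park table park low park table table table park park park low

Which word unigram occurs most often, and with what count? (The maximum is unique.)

Unigram frequencies (highest first):
  park: 22
  table: 10
  low: 7

"park", 22 times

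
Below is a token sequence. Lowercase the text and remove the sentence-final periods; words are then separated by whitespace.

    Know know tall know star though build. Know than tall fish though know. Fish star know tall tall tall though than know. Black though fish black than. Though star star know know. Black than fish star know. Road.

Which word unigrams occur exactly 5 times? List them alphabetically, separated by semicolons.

star; tall; though

Unigram counts meeting the condition (exactly 5 times):
  star: 5
  tall: 5
  though: 5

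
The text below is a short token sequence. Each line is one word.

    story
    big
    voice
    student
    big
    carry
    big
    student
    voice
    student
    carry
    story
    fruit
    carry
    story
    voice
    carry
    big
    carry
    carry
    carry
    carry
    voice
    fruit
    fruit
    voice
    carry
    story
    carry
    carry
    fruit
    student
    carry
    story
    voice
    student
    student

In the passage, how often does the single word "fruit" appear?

4

Scanning the 37 tokens for "fruit":
  position 13: fruit
  position 24: fruit
  position 25: fruit
  position 31: fruit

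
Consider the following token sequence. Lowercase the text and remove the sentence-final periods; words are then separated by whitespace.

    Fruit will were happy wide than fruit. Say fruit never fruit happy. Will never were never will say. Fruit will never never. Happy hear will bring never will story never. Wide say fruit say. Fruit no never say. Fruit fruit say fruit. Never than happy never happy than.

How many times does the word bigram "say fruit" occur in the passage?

Scanning the 47 overlapping bigram windows for "say fruit":
  position 8–9: say fruit
  position 18–19: say fruit
  position 32–33: say fruit
  position 34–35: say fruit
  position 38–39: say fruit
  position 41–42: say fruit

6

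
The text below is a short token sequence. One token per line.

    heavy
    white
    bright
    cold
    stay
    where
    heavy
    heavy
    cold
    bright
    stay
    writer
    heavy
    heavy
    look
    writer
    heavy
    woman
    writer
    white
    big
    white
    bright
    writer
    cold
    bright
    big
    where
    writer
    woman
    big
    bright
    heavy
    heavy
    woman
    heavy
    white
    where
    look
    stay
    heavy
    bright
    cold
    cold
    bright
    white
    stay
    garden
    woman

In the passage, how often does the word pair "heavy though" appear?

Scanning the 48 overlapping bigram windows for "heavy though":
  (none found)

0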